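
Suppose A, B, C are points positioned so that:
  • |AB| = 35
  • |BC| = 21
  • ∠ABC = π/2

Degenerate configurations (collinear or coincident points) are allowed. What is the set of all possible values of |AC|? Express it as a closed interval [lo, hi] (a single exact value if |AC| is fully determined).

|AB| ∈ {35}
|BC| ∈ {21}
|AC| ∈ {7·√(34)}

|AC| = 7·√(34)  (≈ 40.8167)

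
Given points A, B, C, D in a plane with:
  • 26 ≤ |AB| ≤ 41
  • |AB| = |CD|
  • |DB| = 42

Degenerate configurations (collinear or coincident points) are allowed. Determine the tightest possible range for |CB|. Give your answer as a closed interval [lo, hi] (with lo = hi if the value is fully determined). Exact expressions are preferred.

|AB| ∈ [26, 41]
|BD| ∈ {42}
|CD| ∈ [26, 41]
|AD| ∈ [1, 83]
|BC| ∈ [1, 83]
|AC| ∈ [0, 124]

|CB| ∈ [1, 83]  (≈ [1.0000, 83.0000])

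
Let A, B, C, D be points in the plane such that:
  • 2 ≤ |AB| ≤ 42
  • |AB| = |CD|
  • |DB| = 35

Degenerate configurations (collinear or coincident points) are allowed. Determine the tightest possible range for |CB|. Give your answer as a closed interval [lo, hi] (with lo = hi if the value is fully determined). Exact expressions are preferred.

|CB| ∈ [0, 77]  (≈ [0.0000, 77.0000])

|AB| ∈ [2, 42]
|BD| ∈ {35}
|CD| ∈ [2, 42]
|AD| ∈ [0, 77]
|BC| ∈ [0, 77]
|AC| ∈ [0, 119]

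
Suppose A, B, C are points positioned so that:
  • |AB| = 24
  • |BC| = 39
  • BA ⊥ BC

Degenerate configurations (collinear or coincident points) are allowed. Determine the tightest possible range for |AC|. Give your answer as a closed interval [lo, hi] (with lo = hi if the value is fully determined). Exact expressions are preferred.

|AC| = 3·√(233)  (≈ 45.7930)

|AB| ∈ {24}
|BC| ∈ {39}
|AC| ∈ {3·√(233)}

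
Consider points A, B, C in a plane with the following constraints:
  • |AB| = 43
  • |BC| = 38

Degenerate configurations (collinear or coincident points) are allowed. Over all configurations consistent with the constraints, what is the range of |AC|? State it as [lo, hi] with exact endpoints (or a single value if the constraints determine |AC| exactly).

|AB| ∈ {43}
|BC| ∈ {38}
|AC| ∈ [5, 81]

|AC| ∈ [5, 81]  (≈ [5.0000, 81.0000])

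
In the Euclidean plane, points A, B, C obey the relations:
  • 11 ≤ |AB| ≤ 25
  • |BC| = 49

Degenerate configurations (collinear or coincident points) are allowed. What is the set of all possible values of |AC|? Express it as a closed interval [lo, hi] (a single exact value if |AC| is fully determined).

|AB| ∈ [11, 25]
|BC| ∈ {49}
|AC| ∈ [24, 74]

|AC| ∈ [24, 74]  (≈ [24.0000, 74.0000])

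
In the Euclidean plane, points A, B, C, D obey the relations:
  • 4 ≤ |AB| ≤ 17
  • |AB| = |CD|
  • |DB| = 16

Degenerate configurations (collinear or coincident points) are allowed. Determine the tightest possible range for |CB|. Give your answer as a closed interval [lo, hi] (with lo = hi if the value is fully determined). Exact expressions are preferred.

|AB| ∈ [4, 17]
|BD| ∈ {16}
|CD| ∈ [4, 17]
|AD| ∈ [0, 33]
|BC| ∈ [0, 33]
|AC| ∈ [0, 50]

|CB| ∈ [0, 33]  (≈ [0.0000, 33.0000])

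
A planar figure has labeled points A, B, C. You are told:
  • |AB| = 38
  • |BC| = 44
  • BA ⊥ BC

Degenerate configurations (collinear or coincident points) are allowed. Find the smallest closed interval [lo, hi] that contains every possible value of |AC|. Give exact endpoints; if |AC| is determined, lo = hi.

|AB| ∈ {38}
|BC| ∈ {44}
|AC| ∈ {26·√(5)}

|AC| = 26·√(5)  (≈ 58.1378)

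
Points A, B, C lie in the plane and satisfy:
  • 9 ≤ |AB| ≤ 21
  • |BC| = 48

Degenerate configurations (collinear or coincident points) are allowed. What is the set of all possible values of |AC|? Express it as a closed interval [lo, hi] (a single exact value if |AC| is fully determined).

|AB| ∈ [9, 21]
|BC| ∈ {48}
|AC| ∈ [27, 69]

|AC| ∈ [27, 69]  (≈ [27.0000, 69.0000])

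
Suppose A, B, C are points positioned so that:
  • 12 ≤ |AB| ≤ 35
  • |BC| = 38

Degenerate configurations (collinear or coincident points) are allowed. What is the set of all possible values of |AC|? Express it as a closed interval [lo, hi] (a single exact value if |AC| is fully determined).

|AB| ∈ [12, 35]
|BC| ∈ {38}
|AC| ∈ [3, 73]

|AC| ∈ [3, 73]  (≈ [3.0000, 73.0000])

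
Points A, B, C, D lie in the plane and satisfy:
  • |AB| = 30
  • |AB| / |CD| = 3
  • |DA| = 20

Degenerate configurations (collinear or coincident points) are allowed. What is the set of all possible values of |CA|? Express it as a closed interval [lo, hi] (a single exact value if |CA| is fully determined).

|CA| ∈ [10, 30]  (≈ [10.0000, 30.0000])

|AB| ∈ {30}
|AD| ∈ {20}
|CD| ∈ {10}
|BD| ∈ [10, 50]
|AC| ∈ [10, 30]
|BC| ∈ [0, 60]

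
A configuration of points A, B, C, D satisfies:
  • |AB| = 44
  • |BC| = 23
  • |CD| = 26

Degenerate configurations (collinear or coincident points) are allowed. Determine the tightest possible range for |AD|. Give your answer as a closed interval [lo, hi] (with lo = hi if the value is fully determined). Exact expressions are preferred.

|AB| ∈ {44}
|BC| ∈ {23}
|CD| ∈ {26}
|AC| ∈ [21, 67]
|BD| ∈ [3, 49]
|AD| ∈ [0, 93]

|AD| ∈ [0, 93]  (≈ [0.0000, 93.0000])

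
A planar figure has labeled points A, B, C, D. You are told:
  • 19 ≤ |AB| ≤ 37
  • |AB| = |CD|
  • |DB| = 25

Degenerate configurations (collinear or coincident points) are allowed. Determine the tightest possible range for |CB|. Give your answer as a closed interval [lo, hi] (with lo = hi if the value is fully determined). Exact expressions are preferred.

|CB| ∈ [0, 62]  (≈ [0.0000, 62.0000])

|AB| ∈ [19, 37]
|BD| ∈ {25}
|CD| ∈ [19, 37]
|AD| ∈ [0, 62]
|BC| ∈ [0, 62]
|AC| ∈ [0, 99]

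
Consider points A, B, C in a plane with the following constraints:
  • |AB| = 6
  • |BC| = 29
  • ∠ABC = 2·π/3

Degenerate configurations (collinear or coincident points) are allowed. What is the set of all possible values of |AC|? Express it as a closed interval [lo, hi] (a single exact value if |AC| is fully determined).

|AC| = √(1051)  (≈ 32.4191)

|AB| ∈ {6}
|BC| ∈ {29}
|AC| ∈ {√(1051)}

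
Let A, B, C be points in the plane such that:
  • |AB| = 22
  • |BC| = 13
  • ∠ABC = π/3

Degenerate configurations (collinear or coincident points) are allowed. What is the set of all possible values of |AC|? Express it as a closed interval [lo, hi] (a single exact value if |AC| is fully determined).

|AB| ∈ {22}
|BC| ∈ {13}
|AC| ∈ {√(367)}

|AC| = √(367)  (≈ 19.1572)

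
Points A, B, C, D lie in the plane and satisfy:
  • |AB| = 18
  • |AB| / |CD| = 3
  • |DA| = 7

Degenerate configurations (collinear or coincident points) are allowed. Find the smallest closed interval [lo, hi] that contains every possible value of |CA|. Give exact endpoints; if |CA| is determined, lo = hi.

|AB| ∈ {18}
|AD| ∈ {7}
|CD| ∈ {6}
|BD| ∈ [11, 25]
|AC| ∈ [1, 13]
|BC| ∈ [5, 31]

|CA| ∈ [1, 13]  (≈ [1.0000, 13.0000])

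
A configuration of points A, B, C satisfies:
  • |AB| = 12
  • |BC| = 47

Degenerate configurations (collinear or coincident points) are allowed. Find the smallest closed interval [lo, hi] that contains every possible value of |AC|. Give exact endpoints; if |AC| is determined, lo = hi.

|AC| ∈ [35, 59]  (≈ [35.0000, 59.0000])

|AB| ∈ {12}
|BC| ∈ {47}
|AC| ∈ [35, 59]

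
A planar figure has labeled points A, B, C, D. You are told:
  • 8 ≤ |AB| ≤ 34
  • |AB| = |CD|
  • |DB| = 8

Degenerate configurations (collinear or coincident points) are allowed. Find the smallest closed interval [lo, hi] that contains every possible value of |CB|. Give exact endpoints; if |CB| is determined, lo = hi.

|AB| ∈ [8, 34]
|BD| ∈ {8}
|CD| ∈ [8, 34]
|AD| ∈ [0, 42]
|BC| ∈ [0, 42]
|AC| ∈ [0, 76]

|CB| ∈ [0, 42]  (≈ [0.0000, 42.0000])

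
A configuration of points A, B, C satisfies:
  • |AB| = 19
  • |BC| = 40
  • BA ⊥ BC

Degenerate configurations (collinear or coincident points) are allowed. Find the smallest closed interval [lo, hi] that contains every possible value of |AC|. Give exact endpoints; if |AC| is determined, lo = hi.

|AB| ∈ {19}
|BC| ∈ {40}
|AC| ∈ {√(1961)}

|AC| = √(1961)  (≈ 44.2832)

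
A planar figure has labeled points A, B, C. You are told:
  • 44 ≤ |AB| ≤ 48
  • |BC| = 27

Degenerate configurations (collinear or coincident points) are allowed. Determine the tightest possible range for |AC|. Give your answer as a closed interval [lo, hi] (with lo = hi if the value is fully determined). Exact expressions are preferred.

|AC| ∈ [17, 75]  (≈ [17.0000, 75.0000])

|AB| ∈ [44, 48]
|BC| ∈ {27}
|AC| ∈ [17, 75]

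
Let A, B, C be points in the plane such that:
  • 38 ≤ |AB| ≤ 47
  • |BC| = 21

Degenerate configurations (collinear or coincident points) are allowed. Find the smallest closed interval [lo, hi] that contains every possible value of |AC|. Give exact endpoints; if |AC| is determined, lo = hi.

|AC| ∈ [17, 68]  (≈ [17.0000, 68.0000])

|AB| ∈ [38, 47]
|BC| ∈ {21}
|AC| ∈ [17, 68]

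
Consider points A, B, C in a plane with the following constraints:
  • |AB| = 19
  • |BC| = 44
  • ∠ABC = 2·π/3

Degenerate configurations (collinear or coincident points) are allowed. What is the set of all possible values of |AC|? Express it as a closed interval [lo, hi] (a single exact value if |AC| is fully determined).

|AC| = √(3133)  (≈ 55.9732)

|AB| ∈ {19}
|BC| ∈ {44}
|AC| ∈ {√(3133)}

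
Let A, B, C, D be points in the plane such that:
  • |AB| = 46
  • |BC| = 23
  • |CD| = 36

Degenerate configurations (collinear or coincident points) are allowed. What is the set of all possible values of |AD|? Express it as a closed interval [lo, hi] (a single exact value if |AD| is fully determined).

|AD| ∈ [0, 105]  (≈ [0.0000, 105.0000])

|AB| ∈ {46}
|BC| ∈ {23}
|CD| ∈ {36}
|AC| ∈ [23, 69]
|BD| ∈ [13, 59]
|AD| ∈ [0, 105]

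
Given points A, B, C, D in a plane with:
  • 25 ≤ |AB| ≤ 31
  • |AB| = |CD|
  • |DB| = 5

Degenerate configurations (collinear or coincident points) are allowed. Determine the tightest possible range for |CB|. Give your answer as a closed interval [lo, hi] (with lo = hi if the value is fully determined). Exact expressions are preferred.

|AB| ∈ [25, 31]
|BD| ∈ {5}
|CD| ∈ [25, 31]
|AD| ∈ [20, 36]
|BC| ∈ [20, 36]
|AC| ∈ [0, 67]

|CB| ∈ [20, 36]  (≈ [20.0000, 36.0000])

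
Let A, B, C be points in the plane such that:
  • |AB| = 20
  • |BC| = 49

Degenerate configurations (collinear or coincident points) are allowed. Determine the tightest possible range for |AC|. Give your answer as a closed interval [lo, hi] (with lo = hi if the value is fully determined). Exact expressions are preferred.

|AC| ∈ [29, 69]  (≈ [29.0000, 69.0000])

|AB| ∈ {20}
|BC| ∈ {49}
|AC| ∈ [29, 69]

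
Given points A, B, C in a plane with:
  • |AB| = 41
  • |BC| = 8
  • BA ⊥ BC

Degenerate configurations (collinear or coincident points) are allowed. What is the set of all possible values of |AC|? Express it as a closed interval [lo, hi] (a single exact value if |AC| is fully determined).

|AC| = √(1745)  (≈ 41.7732)

|AB| ∈ {41}
|BC| ∈ {8}
|AC| ∈ {√(1745)}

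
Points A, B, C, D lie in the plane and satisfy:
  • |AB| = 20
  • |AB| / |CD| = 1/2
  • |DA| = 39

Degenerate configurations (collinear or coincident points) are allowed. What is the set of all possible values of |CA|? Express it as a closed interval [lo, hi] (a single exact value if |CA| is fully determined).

|AB| ∈ {20}
|AD| ∈ {39}
|CD| ∈ {40}
|BD| ∈ [19, 59]
|AC| ∈ [1, 79]
|BC| ∈ [0, 99]

|CA| ∈ [1, 79]  (≈ [1.0000, 79.0000])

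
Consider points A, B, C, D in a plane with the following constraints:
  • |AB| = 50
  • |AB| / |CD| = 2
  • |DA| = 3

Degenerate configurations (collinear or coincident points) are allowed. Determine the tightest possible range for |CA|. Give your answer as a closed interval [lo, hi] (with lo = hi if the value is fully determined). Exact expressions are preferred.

|AB| ∈ {50}
|AD| ∈ {3}
|CD| ∈ {25}
|BD| ∈ [47, 53]
|AC| ∈ [22, 28]
|BC| ∈ [22, 78]

|CA| ∈ [22, 28]  (≈ [22.0000, 28.0000])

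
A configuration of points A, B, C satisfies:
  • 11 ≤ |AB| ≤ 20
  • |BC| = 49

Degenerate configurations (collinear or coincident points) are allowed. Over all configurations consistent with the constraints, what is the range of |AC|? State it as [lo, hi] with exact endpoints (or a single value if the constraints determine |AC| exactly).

|AC| ∈ [29, 69]  (≈ [29.0000, 69.0000])

|AB| ∈ [11, 20]
|BC| ∈ {49}
|AC| ∈ [29, 69]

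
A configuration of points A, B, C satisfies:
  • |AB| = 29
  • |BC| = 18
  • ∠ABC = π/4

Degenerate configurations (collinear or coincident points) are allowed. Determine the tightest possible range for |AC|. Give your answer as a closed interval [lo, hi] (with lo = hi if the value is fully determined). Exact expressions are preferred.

|AB| ∈ {29}
|BC| ∈ {18}
|AC| ∈ {√(1165 - 522·√(2))}

|AC| = √(1165 - 522·√(2))  (≈ 20.6587)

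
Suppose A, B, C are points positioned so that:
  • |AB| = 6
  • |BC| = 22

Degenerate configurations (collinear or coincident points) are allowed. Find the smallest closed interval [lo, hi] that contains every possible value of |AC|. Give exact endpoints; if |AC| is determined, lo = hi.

|AC| ∈ [16, 28]  (≈ [16.0000, 28.0000])

|AB| ∈ {6}
|BC| ∈ {22}
|AC| ∈ [16, 28]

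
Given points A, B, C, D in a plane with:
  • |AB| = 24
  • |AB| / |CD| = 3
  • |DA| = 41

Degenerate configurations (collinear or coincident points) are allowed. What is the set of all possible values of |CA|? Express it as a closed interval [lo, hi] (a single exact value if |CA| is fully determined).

|CA| ∈ [33, 49]  (≈ [33.0000, 49.0000])

|AB| ∈ {24}
|AD| ∈ {41}
|CD| ∈ {8}
|BD| ∈ [17, 65]
|AC| ∈ [33, 49]
|BC| ∈ [9, 73]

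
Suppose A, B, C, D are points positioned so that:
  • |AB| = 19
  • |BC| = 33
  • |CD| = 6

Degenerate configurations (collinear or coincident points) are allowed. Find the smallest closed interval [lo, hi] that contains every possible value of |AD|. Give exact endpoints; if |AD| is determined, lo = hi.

|AD| ∈ [8, 58]  (≈ [8.0000, 58.0000])

|AB| ∈ {19}
|BC| ∈ {33}
|CD| ∈ {6}
|AC| ∈ [14, 52]
|BD| ∈ [27, 39]
|AD| ∈ [8, 58]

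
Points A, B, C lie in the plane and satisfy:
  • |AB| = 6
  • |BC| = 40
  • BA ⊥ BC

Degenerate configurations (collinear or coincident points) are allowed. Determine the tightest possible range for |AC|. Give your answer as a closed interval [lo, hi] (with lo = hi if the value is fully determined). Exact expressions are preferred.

|AC| = 2·√(409)  (≈ 40.4475)

|AB| ∈ {6}
|BC| ∈ {40}
|AC| ∈ {2·√(409)}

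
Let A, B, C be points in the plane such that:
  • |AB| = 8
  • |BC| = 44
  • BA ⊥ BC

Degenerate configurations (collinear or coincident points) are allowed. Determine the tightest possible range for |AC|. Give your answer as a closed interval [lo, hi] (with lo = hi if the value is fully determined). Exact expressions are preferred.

|AB| ∈ {8}
|BC| ∈ {44}
|AC| ∈ {20·√(5)}

|AC| = 20·√(5)  (≈ 44.7214)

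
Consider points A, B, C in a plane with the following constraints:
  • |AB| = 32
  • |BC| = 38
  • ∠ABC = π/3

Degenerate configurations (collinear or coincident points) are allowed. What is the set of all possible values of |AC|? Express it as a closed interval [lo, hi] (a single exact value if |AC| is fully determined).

|AC| = 2·√(313)  (≈ 35.3836)

|AB| ∈ {32}
|BC| ∈ {38}
|AC| ∈ {2·√(313)}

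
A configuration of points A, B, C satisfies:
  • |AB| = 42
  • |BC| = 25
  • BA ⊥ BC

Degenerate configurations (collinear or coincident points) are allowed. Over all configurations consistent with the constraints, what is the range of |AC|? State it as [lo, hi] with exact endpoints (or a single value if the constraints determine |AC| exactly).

|AB| ∈ {42}
|BC| ∈ {25}
|AC| ∈ {√(2389)}

|AC| = √(2389)  (≈ 48.8774)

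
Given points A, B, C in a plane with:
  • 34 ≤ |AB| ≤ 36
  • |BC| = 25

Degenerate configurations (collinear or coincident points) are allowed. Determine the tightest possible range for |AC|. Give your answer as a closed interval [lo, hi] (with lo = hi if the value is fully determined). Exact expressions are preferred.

|AB| ∈ [34, 36]
|BC| ∈ {25}
|AC| ∈ [9, 61]

|AC| ∈ [9, 61]  (≈ [9.0000, 61.0000])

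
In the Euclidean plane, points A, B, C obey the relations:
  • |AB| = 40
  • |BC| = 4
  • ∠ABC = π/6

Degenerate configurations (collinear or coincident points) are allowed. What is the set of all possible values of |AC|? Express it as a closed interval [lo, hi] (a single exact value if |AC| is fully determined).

|AC| = 4·√(101 - 10·√(3))  (≈ 36.5906)

|AB| ∈ {40}
|BC| ∈ {4}
|AC| ∈ {4·√(101 - 10·√(3))}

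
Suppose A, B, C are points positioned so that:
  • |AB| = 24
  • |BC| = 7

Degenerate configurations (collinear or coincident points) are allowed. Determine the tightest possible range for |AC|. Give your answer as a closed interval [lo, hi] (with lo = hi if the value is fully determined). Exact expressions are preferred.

|AB| ∈ {24}
|BC| ∈ {7}
|AC| ∈ [17, 31]

|AC| ∈ [17, 31]  (≈ [17.0000, 31.0000])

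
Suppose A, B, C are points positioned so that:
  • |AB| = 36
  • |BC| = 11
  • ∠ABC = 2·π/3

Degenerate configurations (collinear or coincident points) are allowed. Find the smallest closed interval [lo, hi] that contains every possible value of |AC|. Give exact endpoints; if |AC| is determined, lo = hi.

|AB| ∈ {36}
|BC| ∈ {11}
|AC| ∈ {7·√(37)}

|AC| = 7·√(37)  (≈ 42.5793)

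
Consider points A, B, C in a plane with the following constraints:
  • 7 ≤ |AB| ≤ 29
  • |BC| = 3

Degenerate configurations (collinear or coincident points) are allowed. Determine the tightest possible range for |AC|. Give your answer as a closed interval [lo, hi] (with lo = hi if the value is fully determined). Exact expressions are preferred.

|AB| ∈ [7, 29]
|BC| ∈ {3}
|AC| ∈ [4, 32]

|AC| ∈ [4, 32]  (≈ [4.0000, 32.0000])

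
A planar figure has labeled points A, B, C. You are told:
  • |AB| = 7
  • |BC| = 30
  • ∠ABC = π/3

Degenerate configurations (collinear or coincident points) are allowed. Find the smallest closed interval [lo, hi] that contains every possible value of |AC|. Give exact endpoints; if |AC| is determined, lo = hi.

|AB| ∈ {7}
|BC| ∈ {30}
|AC| ∈ {√(739)}

|AC| = √(739)  (≈ 27.1846)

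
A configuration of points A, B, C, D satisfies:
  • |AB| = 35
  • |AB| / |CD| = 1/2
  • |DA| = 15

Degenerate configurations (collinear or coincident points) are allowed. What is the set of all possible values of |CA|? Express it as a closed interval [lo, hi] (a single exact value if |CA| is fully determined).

|AB| ∈ {35}
|AD| ∈ {15}
|CD| ∈ {70}
|BD| ∈ [20, 50]
|AC| ∈ [55, 85]
|BC| ∈ [20, 120]

|CA| ∈ [55, 85]  (≈ [55.0000, 85.0000])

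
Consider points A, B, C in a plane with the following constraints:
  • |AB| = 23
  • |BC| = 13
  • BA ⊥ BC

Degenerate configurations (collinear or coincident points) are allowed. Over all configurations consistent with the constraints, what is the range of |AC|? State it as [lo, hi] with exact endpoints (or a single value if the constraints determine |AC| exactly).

|AC| = √(698)  (≈ 26.4197)

|AB| ∈ {23}
|BC| ∈ {13}
|AC| ∈ {√(698)}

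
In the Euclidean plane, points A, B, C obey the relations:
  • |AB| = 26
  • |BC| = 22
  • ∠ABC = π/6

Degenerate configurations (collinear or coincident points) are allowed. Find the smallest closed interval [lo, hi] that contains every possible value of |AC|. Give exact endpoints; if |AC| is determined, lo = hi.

|AC| = 2·√(290 - 143·√(3))  (≈ 13.0103)

|AB| ∈ {26}
|BC| ∈ {22}
|AC| ∈ {2·√(290 - 143·√(3))}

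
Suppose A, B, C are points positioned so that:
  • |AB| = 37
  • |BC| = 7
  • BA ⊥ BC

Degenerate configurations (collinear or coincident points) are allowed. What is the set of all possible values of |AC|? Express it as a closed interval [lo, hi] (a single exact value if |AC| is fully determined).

|AB| ∈ {37}
|BC| ∈ {7}
|AC| ∈ {√(1418)}

|AC| = √(1418)  (≈ 37.6563)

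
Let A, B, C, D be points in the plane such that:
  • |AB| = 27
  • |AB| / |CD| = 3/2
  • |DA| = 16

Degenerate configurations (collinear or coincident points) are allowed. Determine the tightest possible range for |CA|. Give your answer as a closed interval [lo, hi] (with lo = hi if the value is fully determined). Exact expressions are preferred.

|CA| ∈ [2, 34]  (≈ [2.0000, 34.0000])

|AB| ∈ {27}
|AD| ∈ {16}
|CD| ∈ {18}
|BD| ∈ [11, 43]
|AC| ∈ [2, 34]
|BC| ∈ [0, 61]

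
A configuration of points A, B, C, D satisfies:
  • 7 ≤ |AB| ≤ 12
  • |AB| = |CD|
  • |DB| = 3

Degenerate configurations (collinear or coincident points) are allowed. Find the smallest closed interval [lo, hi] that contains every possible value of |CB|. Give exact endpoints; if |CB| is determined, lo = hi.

|AB| ∈ [7, 12]
|BD| ∈ {3}
|CD| ∈ [7, 12]
|AD| ∈ [4, 15]
|BC| ∈ [4, 15]
|AC| ∈ [0, 27]

|CB| ∈ [4, 15]  (≈ [4.0000, 15.0000])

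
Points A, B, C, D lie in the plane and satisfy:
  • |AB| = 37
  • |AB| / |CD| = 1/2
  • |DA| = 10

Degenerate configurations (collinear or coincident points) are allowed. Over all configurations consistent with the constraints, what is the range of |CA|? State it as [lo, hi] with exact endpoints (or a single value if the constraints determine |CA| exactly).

|CA| ∈ [64, 84]  (≈ [64.0000, 84.0000])

|AB| ∈ {37}
|AD| ∈ {10}
|CD| ∈ {74}
|BD| ∈ [27, 47]
|AC| ∈ [64, 84]
|BC| ∈ [27, 121]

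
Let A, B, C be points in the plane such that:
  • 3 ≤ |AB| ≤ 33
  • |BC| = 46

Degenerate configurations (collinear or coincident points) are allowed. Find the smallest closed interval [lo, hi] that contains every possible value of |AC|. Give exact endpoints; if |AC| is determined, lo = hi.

|AC| ∈ [13, 79]  (≈ [13.0000, 79.0000])

|AB| ∈ [3, 33]
|BC| ∈ {46}
|AC| ∈ [13, 79]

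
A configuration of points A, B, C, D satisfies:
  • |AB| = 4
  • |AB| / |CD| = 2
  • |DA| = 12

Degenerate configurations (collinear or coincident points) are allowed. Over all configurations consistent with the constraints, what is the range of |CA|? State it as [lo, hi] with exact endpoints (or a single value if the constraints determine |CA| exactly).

|CA| ∈ [10, 14]  (≈ [10.0000, 14.0000])

|AB| ∈ {4}
|AD| ∈ {12}
|CD| ∈ {2}
|BD| ∈ [8, 16]
|AC| ∈ [10, 14]
|BC| ∈ [6, 18]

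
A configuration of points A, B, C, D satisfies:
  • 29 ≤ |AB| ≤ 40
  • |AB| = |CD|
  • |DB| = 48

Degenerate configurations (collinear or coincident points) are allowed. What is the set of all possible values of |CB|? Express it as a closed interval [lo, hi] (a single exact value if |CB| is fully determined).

|AB| ∈ [29, 40]
|BD| ∈ {48}
|CD| ∈ [29, 40]
|AD| ∈ [8, 88]
|BC| ∈ [8, 88]
|AC| ∈ [0, 128]

|CB| ∈ [8, 88]  (≈ [8.0000, 88.0000])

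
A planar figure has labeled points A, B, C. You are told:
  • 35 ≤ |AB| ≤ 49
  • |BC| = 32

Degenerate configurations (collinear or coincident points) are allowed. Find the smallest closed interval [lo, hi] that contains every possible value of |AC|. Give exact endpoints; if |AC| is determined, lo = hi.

|AB| ∈ [35, 49]
|BC| ∈ {32}
|AC| ∈ [3, 81]

|AC| ∈ [3, 81]  (≈ [3.0000, 81.0000])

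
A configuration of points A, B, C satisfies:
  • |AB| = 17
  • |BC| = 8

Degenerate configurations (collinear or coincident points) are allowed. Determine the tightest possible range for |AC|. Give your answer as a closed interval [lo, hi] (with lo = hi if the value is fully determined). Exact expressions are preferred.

|AB| ∈ {17}
|BC| ∈ {8}
|AC| ∈ [9, 25]

|AC| ∈ [9, 25]  (≈ [9.0000, 25.0000])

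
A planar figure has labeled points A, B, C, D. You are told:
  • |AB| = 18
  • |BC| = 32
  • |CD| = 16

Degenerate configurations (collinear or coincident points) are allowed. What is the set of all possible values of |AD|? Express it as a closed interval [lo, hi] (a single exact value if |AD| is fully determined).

|AB| ∈ {18}
|BC| ∈ {32}
|CD| ∈ {16}
|AC| ∈ [14, 50]
|BD| ∈ [16, 48]
|AD| ∈ [0, 66]

|AD| ∈ [0, 66]  (≈ [0.0000, 66.0000])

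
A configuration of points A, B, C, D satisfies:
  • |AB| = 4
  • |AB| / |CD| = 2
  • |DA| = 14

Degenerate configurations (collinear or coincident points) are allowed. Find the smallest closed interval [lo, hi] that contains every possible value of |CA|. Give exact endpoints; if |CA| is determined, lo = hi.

|CA| ∈ [12, 16]  (≈ [12.0000, 16.0000])

|AB| ∈ {4}
|AD| ∈ {14}
|CD| ∈ {2}
|BD| ∈ [10, 18]
|AC| ∈ [12, 16]
|BC| ∈ [8, 20]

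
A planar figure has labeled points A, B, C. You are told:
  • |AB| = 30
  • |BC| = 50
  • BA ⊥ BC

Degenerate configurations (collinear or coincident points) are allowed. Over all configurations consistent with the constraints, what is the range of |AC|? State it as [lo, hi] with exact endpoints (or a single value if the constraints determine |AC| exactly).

|AC| = 10·√(34)  (≈ 58.3095)

|AB| ∈ {30}
|BC| ∈ {50}
|AC| ∈ {10·√(34)}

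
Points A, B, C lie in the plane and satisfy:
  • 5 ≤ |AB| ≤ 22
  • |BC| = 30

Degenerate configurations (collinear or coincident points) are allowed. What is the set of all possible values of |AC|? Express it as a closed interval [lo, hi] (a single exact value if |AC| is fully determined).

|AB| ∈ [5, 22]
|BC| ∈ {30}
|AC| ∈ [8, 52]

|AC| ∈ [8, 52]  (≈ [8.0000, 52.0000])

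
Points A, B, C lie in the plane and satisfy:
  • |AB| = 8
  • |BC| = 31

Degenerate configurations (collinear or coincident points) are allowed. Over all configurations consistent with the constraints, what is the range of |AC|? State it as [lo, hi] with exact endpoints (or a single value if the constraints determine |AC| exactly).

|AC| ∈ [23, 39]  (≈ [23.0000, 39.0000])

|AB| ∈ {8}
|BC| ∈ {31}
|AC| ∈ [23, 39]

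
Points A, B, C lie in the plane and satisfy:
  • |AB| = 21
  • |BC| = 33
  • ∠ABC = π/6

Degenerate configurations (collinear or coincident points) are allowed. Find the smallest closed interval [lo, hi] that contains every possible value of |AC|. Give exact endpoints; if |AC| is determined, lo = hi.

|AC| = 3·√(170 - 77·√(3))  (≈ 18.1573)

|AB| ∈ {21}
|BC| ∈ {33}
|AC| ∈ {3·√(170 - 77·√(3))}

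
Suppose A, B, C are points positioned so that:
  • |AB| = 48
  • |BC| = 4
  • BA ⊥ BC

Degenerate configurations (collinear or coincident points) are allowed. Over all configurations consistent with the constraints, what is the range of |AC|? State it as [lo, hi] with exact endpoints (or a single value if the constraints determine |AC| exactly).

|AB| ∈ {48}
|BC| ∈ {4}
|AC| ∈ {4·√(145)}

|AC| = 4·√(145)  (≈ 48.1664)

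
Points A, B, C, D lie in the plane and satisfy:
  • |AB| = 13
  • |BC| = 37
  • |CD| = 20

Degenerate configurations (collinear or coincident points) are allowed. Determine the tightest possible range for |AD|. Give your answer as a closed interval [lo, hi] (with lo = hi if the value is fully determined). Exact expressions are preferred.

|AD| ∈ [4, 70]  (≈ [4.0000, 70.0000])

|AB| ∈ {13}
|BC| ∈ {37}
|CD| ∈ {20}
|AC| ∈ [24, 50]
|BD| ∈ [17, 57]
|AD| ∈ [4, 70]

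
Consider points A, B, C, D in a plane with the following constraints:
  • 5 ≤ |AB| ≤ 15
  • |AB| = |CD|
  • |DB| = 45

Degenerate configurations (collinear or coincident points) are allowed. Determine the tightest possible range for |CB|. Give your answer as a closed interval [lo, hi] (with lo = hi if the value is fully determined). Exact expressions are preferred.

|CB| ∈ [30, 60]  (≈ [30.0000, 60.0000])

|AB| ∈ [5, 15]
|BD| ∈ {45}
|CD| ∈ [5, 15]
|AD| ∈ [30, 60]
|BC| ∈ [30, 60]
|AC| ∈ [15, 75]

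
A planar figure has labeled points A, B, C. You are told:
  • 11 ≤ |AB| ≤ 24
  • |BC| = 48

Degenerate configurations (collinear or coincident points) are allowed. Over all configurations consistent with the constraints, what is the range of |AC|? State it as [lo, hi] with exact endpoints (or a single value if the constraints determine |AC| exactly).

|AC| ∈ [24, 72]  (≈ [24.0000, 72.0000])

|AB| ∈ [11, 24]
|BC| ∈ {48}
|AC| ∈ [24, 72]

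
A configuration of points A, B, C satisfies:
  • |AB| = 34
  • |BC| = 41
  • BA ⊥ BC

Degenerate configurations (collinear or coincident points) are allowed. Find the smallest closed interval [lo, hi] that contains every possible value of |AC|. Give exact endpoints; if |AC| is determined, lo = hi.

|AB| ∈ {34}
|BC| ∈ {41}
|AC| ∈ {√(2837)}

|AC| = √(2837)  (≈ 53.2635)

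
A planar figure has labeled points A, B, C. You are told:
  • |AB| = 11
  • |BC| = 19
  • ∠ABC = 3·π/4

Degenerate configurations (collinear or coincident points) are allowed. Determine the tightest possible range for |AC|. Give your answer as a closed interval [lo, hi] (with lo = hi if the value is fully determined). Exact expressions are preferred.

|AB| ∈ {11}
|BC| ∈ {19}
|AC| ∈ {√(209·√(2) + 482)}

|AC| = √(209·√(2) + 482)  (≈ 27.8850)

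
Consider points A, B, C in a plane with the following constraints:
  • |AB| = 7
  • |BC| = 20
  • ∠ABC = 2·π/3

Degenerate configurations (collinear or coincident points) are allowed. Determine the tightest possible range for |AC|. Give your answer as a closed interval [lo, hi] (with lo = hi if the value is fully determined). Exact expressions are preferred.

|AB| ∈ {7}
|BC| ∈ {20}
|AC| ∈ {√(589)}

|AC| = √(589)  (≈ 24.2693)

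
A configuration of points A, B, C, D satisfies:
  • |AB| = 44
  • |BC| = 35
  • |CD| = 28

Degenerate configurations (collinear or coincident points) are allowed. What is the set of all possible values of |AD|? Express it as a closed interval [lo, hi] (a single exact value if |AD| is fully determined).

|AD| ∈ [0, 107]  (≈ [0.0000, 107.0000])

|AB| ∈ {44}
|BC| ∈ {35}
|CD| ∈ {28}
|AC| ∈ [9, 79]
|BD| ∈ [7, 63]
|AD| ∈ [0, 107]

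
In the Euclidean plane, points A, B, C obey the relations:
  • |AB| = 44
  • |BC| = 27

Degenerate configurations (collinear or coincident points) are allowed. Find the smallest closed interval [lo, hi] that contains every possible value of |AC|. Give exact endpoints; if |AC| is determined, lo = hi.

|AC| ∈ [17, 71]  (≈ [17.0000, 71.0000])

|AB| ∈ {44}
|BC| ∈ {27}
|AC| ∈ [17, 71]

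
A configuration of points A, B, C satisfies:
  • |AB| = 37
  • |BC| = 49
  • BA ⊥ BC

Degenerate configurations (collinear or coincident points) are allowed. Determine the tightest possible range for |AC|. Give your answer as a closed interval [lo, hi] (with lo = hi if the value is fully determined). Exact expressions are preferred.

|AC| = √(3770)  (≈ 61.4003)

|AB| ∈ {37}
|BC| ∈ {49}
|AC| ∈ {√(3770)}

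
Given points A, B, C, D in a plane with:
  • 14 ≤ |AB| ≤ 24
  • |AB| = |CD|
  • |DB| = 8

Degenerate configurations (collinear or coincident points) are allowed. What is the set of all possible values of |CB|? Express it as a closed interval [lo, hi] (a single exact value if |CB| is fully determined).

|CB| ∈ [6, 32]  (≈ [6.0000, 32.0000])

|AB| ∈ [14, 24]
|BD| ∈ {8}
|CD| ∈ [14, 24]
|AD| ∈ [6, 32]
|BC| ∈ [6, 32]
|AC| ∈ [0, 56]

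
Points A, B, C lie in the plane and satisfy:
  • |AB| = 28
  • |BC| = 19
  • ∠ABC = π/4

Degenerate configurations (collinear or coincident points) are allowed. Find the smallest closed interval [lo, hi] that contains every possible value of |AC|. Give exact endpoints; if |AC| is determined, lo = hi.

|AB| ∈ {28}
|BC| ∈ {19}
|AC| ∈ {√(1145 - 532·√(2))}

|AC| = √(1145 - 532·√(2))  (≈ 19.8151)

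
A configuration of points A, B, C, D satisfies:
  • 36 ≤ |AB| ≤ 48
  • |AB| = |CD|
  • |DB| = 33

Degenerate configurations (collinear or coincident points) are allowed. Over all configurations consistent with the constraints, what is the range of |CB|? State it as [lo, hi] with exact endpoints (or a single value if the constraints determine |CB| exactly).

|CB| ∈ [3, 81]  (≈ [3.0000, 81.0000])

|AB| ∈ [36, 48]
|BD| ∈ {33}
|CD| ∈ [36, 48]
|AD| ∈ [3, 81]
|BC| ∈ [3, 81]
|AC| ∈ [0, 129]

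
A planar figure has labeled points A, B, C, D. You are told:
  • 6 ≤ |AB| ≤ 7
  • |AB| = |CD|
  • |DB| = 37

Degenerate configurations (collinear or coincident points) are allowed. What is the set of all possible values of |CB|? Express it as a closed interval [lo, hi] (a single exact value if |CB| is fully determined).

|CB| ∈ [30, 44]  (≈ [30.0000, 44.0000])

|AB| ∈ [6, 7]
|BD| ∈ {37}
|CD| ∈ [6, 7]
|AD| ∈ [30, 44]
|BC| ∈ [30, 44]
|AC| ∈ [23, 51]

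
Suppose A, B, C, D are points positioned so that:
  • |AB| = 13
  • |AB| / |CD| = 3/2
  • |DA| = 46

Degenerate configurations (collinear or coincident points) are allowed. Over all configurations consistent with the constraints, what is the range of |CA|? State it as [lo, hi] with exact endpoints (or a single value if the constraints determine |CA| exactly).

|AB| ∈ {13}
|AD| ∈ {46}
|CD| ∈ {26/3}
|BD| ∈ [33, 59]
|AC| ∈ [112/3, 164/3]
|BC| ∈ [73/3, 203/3]

|CA| ∈ [112/3, 164/3]  (≈ [37.3333, 54.6667])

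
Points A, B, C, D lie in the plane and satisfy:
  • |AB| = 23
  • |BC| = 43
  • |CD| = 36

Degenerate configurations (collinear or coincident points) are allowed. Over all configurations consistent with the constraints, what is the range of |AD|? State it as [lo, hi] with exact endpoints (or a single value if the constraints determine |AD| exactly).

|AD| ∈ [0, 102]  (≈ [0.0000, 102.0000])

|AB| ∈ {23}
|BC| ∈ {43}
|CD| ∈ {36}
|AC| ∈ [20, 66]
|BD| ∈ [7, 79]
|AD| ∈ [0, 102]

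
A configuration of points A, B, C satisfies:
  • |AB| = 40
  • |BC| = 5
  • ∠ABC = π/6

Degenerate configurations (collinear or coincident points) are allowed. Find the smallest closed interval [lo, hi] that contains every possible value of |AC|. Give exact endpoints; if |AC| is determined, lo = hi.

|AB| ∈ {40}
|BC| ∈ {5}
|AC| ∈ {5·√(65 - 8·√(3))}

|AC| = 5·√(65 - 8·√(3))  (≈ 35.7574)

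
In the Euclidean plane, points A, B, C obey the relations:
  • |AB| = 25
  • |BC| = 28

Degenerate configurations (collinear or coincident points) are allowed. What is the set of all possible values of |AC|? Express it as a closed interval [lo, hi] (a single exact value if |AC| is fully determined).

|AB| ∈ {25}
|BC| ∈ {28}
|AC| ∈ [3, 53]

|AC| ∈ [3, 53]  (≈ [3.0000, 53.0000])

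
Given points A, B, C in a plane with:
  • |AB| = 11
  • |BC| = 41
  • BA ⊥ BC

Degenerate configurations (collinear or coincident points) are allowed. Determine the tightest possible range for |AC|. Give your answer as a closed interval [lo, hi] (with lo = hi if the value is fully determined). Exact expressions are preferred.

|AB| ∈ {11}
|BC| ∈ {41}
|AC| ∈ {√(1802)}

|AC| = √(1802)  (≈ 42.4500)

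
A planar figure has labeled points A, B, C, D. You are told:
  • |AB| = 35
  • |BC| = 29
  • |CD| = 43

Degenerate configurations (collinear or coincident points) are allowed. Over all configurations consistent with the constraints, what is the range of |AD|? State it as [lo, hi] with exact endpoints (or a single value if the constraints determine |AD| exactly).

|AB| ∈ {35}
|BC| ∈ {29}
|CD| ∈ {43}
|AC| ∈ [6, 64]
|BD| ∈ [14, 72]
|AD| ∈ [0, 107]

|AD| ∈ [0, 107]  (≈ [0.0000, 107.0000])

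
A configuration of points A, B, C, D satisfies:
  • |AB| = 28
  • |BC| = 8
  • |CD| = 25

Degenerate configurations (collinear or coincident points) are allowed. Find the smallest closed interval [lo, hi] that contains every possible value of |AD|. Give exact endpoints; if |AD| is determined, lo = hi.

|AB| ∈ {28}
|BC| ∈ {8}
|CD| ∈ {25}
|AC| ∈ [20, 36]
|BD| ∈ [17, 33]
|AD| ∈ [0, 61]

|AD| ∈ [0, 61]  (≈ [0.0000, 61.0000])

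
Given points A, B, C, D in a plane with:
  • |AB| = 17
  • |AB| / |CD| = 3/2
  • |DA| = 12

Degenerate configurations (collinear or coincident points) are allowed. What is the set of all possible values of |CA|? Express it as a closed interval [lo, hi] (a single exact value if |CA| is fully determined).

|CA| ∈ [2/3, 70/3]  (≈ [0.6667, 23.3333])

|AB| ∈ {17}
|AD| ∈ {12}
|CD| ∈ {34/3}
|BD| ∈ [5, 29]
|AC| ∈ [2/3, 70/3]
|BC| ∈ [0, 121/3]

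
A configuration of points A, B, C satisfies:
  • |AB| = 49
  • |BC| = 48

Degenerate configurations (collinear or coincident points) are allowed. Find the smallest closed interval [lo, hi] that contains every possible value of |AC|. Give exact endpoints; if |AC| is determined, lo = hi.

|AB| ∈ {49}
|BC| ∈ {48}
|AC| ∈ [1, 97]

|AC| ∈ [1, 97]  (≈ [1.0000, 97.0000])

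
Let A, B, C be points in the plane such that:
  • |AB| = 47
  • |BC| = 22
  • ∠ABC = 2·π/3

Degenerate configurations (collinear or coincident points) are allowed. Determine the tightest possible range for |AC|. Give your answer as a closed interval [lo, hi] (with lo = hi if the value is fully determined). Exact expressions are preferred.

|AB| ∈ {47}
|BC| ∈ {22}
|AC| ∈ {√(3727)}

|AC| = √(3727)  (≈ 61.0492)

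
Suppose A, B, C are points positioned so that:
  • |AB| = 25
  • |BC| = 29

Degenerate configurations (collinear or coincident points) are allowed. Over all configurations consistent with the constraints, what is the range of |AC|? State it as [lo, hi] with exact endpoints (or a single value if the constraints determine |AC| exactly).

|AB| ∈ {25}
|BC| ∈ {29}
|AC| ∈ [4, 54]

|AC| ∈ [4, 54]  (≈ [4.0000, 54.0000])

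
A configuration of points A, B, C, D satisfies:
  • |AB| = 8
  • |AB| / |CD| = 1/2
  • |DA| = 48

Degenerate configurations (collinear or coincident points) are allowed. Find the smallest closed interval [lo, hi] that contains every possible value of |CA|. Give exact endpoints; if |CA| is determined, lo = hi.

|AB| ∈ {8}
|AD| ∈ {48}
|CD| ∈ {16}
|BD| ∈ [40, 56]
|AC| ∈ [32, 64]
|BC| ∈ [24, 72]

|CA| ∈ [32, 64]  (≈ [32.0000, 64.0000])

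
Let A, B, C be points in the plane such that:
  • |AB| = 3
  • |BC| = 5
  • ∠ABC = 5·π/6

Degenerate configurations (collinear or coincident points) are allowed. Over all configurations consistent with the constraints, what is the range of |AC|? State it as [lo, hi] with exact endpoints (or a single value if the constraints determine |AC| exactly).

|AB| ∈ {3}
|BC| ∈ {5}
|AC| ∈ {√(15·√(3) + 34)}

|AC| = √(15·√(3) + 34)  (≈ 7.7447)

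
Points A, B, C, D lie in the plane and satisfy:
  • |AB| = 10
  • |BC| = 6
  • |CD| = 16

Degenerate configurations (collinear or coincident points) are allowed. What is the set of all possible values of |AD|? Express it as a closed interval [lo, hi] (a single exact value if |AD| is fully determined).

|AB| ∈ {10}
|BC| ∈ {6}
|CD| ∈ {16}
|AC| ∈ [4, 16]
|BD| ∈ [10, 22]
|AD| ∈ [0, 32]

|AD| ∈ [0, 32]  (≈ [0.0000, 32.0000])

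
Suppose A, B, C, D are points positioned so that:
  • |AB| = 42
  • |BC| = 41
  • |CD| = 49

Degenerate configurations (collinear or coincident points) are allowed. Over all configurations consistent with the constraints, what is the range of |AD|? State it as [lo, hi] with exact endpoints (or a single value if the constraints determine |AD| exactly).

|AD| ∈ [0, 132]  (≈ [0.0000, 132.0000])

|AB| ∈ {42}
|BC| ∈ {41}
|CD| ∈ {49}
|AC| ∈ [1, 83]
|BD| ∈ [8, 90]
|AD| ∈ [0, 132]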